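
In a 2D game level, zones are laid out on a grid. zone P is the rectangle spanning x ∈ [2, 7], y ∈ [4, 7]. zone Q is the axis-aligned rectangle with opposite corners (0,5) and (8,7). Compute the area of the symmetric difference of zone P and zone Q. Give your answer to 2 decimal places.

|zone P∩zone Q|: x∈[2,7], y∈[5,7] → 5·2 = 10.
|zone P △ zone Q| = |zone P| + |zone Q| − 2·|zone P∩zone Q| = 15 + 16 − 20 = 11.00.

11.00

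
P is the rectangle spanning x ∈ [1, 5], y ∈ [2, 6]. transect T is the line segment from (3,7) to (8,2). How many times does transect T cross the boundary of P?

The segment meets the boundary at (5,5), (4,6).

2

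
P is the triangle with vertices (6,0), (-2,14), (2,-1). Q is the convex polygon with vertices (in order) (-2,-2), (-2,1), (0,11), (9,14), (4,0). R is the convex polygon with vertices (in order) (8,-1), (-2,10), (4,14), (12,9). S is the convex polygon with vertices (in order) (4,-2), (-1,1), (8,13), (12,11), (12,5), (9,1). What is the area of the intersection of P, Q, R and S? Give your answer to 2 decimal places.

0.93

The intersection is the polygon with vertices (4.154,3.231), (2.247,5.329), (2.649,5.865).
By the shoelace formula its area is 0.93.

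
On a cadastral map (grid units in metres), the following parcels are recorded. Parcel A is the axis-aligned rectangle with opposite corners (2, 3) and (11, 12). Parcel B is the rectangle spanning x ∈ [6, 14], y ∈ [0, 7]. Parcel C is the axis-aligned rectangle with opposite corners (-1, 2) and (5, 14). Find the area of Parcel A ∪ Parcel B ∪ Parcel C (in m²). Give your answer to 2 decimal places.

162.00

By inclusion–exclusion:
Individual areas: |Parcel A| = 81, |Parcel B| = 56, |Parcel C| = 72.
|Parcel A∩Parcel B|: x∈[6,11], y∈[3,7] → 5·4 = 20.
|Parcel A∩Parcel C|: x∈[2,5], y∈[3,12] → 3·9 = 27.
|Parcel B∩Parcel C| = 0 (no overlap).
|Parcel A∩Parcel B∩Parcel C| = 0.
|Parcel A ∪ Parcel B ∪ Parcel C| = 209 − 47 + 0 = 162.00.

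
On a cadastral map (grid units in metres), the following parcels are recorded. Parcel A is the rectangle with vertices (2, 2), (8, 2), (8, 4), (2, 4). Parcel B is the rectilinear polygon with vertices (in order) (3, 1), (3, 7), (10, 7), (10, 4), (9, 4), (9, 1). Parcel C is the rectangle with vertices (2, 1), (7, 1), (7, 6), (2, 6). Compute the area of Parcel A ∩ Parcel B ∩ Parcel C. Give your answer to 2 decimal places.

8.00

The intersection is the polygon with vertices (3,2), (3,4), (7,4), (7,2).
By the shoelace formula its area is 8.00.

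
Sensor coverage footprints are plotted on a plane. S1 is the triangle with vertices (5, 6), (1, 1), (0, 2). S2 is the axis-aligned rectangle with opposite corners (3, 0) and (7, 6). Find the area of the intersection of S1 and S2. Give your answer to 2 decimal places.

The intersection is the polygon with vertices (3,3.5), (3,4.4), (5,6).
By the shoelace formula its area is 0.90.

0.90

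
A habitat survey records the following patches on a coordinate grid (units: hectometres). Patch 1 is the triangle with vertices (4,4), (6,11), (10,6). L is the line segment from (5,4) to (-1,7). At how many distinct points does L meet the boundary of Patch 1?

The segment meets the boundary at (4.125,4.438), (4.6,4.2).

2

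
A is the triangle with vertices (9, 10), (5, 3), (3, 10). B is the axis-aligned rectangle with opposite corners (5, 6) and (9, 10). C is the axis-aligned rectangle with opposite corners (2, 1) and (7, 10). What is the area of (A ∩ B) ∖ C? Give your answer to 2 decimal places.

3.50

|A ∩ B| = 11.4286.
|(A ∩ B) ∩ C| = 7.9286.
|(A ∩ B) ∖ C| = 11.4286 − 7.9286 = 3.50.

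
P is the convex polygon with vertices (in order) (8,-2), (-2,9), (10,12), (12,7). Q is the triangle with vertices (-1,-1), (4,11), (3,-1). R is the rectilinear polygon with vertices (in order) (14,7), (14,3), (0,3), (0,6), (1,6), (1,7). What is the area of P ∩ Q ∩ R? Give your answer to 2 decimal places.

5.08

The intersection is the polygon with vertices (2.333,7), (3.667,7), (3.344,3.122), (1.543,5.103).
By the shoelace formula its area is 5.08.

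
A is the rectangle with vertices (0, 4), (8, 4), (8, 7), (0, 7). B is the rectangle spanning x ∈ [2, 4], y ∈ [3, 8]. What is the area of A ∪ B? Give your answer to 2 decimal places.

By inclusion–exclusion:
Individual areas: |A| = 24, |B| = 10.
|A∩B|: x∈[2,4], y∈[4,7] → 2·3 = 6.
|A ∪ B| = 34 − 6 = 28.00.

28.00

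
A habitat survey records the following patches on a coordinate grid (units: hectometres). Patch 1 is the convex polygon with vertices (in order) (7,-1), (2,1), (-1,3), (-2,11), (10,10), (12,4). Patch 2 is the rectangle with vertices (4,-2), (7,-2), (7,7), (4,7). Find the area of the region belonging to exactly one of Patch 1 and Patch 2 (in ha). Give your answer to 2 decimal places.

|Patch 1| = 119.5, |Patch 2| = 27, |Patch 1∩Patch 2| = 22.2.
|Patch 1 △ Patch 2| = |Patch 1| + |Patch 2| − 2·|Patch 1∩Patch 2| = 119.5 + 27 − 44.4 = 102.10.

102.10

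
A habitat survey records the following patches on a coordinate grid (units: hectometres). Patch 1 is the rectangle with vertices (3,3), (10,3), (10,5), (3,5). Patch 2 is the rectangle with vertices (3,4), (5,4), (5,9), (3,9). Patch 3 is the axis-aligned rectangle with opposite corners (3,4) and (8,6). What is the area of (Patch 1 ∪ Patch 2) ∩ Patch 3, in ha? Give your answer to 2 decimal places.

The region (Patch 1 ∪ Patch 2) ∩ Patch 3 is the polygon with vertices (3,5), (3,6), (5,6), (5,5), (8,5), (8,4), (3,4).
By the shoelace formula its area is 7.00.

7.00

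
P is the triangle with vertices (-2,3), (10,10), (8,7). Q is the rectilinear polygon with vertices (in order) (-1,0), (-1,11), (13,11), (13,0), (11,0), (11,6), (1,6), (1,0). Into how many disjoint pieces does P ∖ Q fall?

2

P ∖ Q splits into 2 disjoint pieces (area 0.0917, area 2.7107).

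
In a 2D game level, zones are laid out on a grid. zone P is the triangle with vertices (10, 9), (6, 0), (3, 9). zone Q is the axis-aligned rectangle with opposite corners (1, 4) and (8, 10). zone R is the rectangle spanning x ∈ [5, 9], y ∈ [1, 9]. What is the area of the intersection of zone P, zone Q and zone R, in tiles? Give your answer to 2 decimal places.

14.94

The intersection is the polygon with vertices (5,4), (5,9), (8,9), (8,4.5), (7.778,4).
By the shoelace formula its area is 14.94.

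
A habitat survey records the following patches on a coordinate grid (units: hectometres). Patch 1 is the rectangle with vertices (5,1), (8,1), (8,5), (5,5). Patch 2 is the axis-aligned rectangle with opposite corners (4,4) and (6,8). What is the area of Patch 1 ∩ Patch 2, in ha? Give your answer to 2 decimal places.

|Patch 1∩Patch 2|: x∈[5,6], y∈[4,5] → 1·1 = 1.

1.00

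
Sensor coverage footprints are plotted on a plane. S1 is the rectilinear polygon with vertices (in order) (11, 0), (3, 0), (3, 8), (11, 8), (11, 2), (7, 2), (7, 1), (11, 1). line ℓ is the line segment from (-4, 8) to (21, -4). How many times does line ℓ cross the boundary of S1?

4

The segment meets the boundary at (11,0.8), (10.583,1), (8.5,2), (3,4.64).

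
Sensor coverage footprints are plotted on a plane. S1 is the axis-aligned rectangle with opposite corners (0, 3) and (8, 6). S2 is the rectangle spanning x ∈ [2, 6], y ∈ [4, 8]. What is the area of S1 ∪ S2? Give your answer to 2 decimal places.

By inclusion–exclusion:
Individual areas: |S1| = 24, |S2| = 16.
|S1∩S2|: x∈[2,6], y∈[4,6] → 4·2 = 8.
|S1 ∪ S2| = 40 − 8 = 32.00.

32.00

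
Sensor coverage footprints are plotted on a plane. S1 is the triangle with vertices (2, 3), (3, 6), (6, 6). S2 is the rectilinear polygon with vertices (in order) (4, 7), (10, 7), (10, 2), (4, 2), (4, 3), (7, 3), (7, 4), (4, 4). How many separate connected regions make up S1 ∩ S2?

S1 ∩ S2 is a single connected region.

1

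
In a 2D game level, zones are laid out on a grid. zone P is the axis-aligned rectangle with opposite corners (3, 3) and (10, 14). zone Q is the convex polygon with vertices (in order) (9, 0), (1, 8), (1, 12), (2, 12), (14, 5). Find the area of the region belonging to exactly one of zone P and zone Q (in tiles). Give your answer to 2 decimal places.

|zone P| = 77, |zone Q| = 69.5, |zone P∩zone Q| = 40.125.
|zone P △ zone Q| = |zone P| + |zone Q| − 2·|zone P∩zone Q| = 77 + 69.5 − 80.25 = 66.25.

66.25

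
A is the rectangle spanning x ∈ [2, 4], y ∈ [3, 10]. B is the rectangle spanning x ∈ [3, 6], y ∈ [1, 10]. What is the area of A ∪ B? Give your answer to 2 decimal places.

By inclusion–exclusion:
Individual areas: |A| = 14, |B| = 27.
|A∩B|: x∈[3,4], y∈[3,10] → 1·7 = 7.
|A ∪ B| = 41 − 7 = 34.00.

34.00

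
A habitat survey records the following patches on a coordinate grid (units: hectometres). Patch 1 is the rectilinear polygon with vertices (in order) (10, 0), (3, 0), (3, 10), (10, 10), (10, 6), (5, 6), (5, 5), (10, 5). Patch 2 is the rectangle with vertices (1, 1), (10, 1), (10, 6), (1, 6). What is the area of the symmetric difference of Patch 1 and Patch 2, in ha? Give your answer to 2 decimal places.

50.00

|Patch 1| = 65, |Patch 2| = 45, |Patch 1∩Patch 2| = 30.
|Patch 1 △ Patch 2| = |Patch 1| + |Patch 2| − 2·|Patch 1∩Patch 2| = 65 + 45 − 60 = 50.00.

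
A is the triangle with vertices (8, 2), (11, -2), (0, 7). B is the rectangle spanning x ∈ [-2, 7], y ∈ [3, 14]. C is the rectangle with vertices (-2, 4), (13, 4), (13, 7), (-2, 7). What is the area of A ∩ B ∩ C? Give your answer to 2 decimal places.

The intersection is the polygon with vertices (4.8,4), (3.667,4), (0,7).
By the shoelace formula its area is 1.70.

1.70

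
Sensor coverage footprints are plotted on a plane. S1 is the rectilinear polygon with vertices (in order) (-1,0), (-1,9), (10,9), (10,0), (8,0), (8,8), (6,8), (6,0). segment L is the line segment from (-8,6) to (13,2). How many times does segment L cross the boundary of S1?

The segment meets the boundary at (10,2.571), (6,3.333), (-1,4.667), (8,2.952).

4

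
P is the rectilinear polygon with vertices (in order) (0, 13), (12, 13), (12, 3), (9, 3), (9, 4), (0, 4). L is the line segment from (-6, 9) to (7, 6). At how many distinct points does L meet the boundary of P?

The segment meets the boundary at (0,7.615).

1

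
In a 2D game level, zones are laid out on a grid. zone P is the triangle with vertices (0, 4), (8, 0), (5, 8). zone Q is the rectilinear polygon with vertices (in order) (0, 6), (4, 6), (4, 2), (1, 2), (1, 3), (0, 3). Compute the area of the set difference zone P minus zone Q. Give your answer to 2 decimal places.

16.50

|zone P| = 26, |zone P∩zone Q| = 9.5.
|zone P ∖ zone Q| = |zone P| − |zone P∩zone Q| = 26 − 9.5 = 16.50.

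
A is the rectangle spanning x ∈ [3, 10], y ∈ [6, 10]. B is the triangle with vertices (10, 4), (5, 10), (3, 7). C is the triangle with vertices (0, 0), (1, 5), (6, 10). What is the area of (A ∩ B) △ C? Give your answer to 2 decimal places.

|A ∩ B| = 10.5.
|(A ∩ B) ∩ C| = 1.9693.
|(A ∩ B) △ C| = 10.5 + 10 − 3.9387 = 16.56.

16.56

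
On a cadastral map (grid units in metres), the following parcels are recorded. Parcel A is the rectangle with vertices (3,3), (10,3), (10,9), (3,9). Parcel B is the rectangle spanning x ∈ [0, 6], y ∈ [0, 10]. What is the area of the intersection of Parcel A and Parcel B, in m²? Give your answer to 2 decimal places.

|Parcel A∩Parcel B|: x∈[3,6], y∈[3,9] → 3·6 = 18.

18.00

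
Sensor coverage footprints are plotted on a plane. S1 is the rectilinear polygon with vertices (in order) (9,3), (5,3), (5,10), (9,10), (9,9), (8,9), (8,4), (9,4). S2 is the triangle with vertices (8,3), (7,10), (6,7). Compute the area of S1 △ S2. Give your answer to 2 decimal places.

|S1| = 23, |S2| = 5, |S1∩S2| = 5.
|S1 △ S2| = |S1| + |S2| − 2·|S1∩S2| = 23 + 5 − 10 = 18.00.

18.00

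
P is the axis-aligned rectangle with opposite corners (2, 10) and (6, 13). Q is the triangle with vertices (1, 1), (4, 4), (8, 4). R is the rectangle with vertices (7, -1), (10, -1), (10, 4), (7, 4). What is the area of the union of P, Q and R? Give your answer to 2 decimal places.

32.79

By inclusion–exclusion:
Individual areas: |P| = 12, |Q| = 6, |R| = 15.
|P∩Q| = 0.
|P∩R| = 0 (no overlap).
|Q∩R| = 0.2143.
|P∩Q∩R| = 0.
|P ∪ Q ∪ R| = 33 − 0.2143 + 0 = 32.79.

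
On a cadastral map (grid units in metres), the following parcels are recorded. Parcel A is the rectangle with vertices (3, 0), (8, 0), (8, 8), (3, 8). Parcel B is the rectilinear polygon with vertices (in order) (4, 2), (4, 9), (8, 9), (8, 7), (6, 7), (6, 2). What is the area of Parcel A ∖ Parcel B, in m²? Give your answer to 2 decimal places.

|Parcel A| = 40, |Parcel A∩Parcel B| = 14.
|Parcel A ∖ Parcel B| = |Parcel A| − |Parcel A∩Parcel B| = 40 − 14 = 26.00.

26.00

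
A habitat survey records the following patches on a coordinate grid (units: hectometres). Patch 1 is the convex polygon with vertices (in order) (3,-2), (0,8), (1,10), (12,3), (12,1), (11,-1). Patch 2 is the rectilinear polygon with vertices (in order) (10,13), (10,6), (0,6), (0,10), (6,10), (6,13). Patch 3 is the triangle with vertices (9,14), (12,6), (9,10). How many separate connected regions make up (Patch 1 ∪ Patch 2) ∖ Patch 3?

2

(Patch 1 ∪ Patch 2) ∖ Patch 3 splits into 2 disjoint pieces (area 116.8619, area 0.5208).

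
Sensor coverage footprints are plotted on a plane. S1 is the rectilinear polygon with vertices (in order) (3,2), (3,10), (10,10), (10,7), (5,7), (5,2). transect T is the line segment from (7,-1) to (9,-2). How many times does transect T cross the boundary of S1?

The segment lies entirely outside S1 and never meets its boundary.

0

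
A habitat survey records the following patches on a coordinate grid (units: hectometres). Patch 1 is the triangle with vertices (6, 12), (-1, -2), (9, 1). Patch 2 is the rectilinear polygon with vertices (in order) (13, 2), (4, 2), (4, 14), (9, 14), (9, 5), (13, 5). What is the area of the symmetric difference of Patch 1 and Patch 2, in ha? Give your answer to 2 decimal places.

|Patch 1| = 59.5, |Patch 2| = 72, |Patch 1∩Patch 2| = 29.6364.
|Patch 1 △ Patch 2| = |Patch 1| + |Patch 2| − 2·|Patch 1∩Patch 2| = 59.5 + 72 − 59.2727 = 72.23.

72.23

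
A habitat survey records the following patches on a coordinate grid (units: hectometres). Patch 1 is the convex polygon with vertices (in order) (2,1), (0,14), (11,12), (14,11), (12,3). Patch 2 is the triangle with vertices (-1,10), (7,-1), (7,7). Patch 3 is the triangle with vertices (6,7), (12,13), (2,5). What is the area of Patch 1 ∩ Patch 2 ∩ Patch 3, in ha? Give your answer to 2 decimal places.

The intersection is the polygon with vertices (6.273,7.273), (6,7), (2.467,5.233), (2.402,5.322), (5.298,7.638).
By the shoelace formula its area is 2.13.

2.13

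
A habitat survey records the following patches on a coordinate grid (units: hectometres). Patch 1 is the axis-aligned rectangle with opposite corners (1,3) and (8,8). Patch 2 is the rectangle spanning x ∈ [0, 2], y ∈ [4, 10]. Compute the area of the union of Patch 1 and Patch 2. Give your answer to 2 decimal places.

43.00

By inclusion–exclusion:
Individual areas: |Patch 1| = 35, |Patch 2| = 12.
|Patch 1∩Patch 2|: x∈[1,2], y∈[4,8] → 1·4 = 4.
|Patch 1 ∪ Patch 2| = 47 − 4 = 43.00.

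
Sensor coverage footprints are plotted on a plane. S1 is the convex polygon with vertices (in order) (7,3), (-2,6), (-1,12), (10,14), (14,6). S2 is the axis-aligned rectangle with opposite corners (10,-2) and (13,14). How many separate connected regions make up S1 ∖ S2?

2

S1 ∖ S2 splits into 2 disjoint pieces (area 100.5714, area 1.2143).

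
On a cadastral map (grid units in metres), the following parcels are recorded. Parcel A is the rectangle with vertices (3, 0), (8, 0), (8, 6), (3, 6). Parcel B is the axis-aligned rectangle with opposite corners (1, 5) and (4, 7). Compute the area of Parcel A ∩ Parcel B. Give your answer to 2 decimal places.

|Parcel A∩Parcel B|: x∈[3,4], y∈[5,6] → 1·1 = 1.

1.00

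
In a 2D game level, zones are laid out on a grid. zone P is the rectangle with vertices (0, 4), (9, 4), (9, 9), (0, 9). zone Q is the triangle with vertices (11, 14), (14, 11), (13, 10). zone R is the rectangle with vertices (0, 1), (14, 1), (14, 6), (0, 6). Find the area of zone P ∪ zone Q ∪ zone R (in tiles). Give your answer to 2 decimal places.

100.00

By inclusion–exclusion:
Individual areas: |zone P| = 45, |zone Q| = 3, |zone R| = 70.
|zone P∩zone Q| = 0.
|zone P∩zone R|: x∈[0,9], y∈[4,6] → 9·2 = 18.
|zone Q∩zone R| = 0.
|zone P∩zone Q∩zone R| = 0.
|zone P ∪ zone Q ∪ zone R| = 118 − 18 + 0 = 100.00.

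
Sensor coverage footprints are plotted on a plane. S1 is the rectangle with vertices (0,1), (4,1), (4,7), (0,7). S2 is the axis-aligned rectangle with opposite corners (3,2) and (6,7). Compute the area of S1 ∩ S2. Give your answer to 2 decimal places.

|S1∩S2|: x∈[3,4], y∈[2,7] → 1·5 = 5.

5.00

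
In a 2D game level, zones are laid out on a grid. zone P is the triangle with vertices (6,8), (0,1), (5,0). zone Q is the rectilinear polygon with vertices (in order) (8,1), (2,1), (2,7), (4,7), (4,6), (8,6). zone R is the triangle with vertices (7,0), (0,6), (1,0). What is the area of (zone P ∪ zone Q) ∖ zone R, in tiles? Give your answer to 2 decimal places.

|zone P ∪ zone Q| = 38.3601.
|(zone P ∪ zone Q) ∩ zone R| = 10.7825.
|(zone P ∪ zone Q) ∖ zone R| = 38.3601 − 10.7825 = 27.58.

27.58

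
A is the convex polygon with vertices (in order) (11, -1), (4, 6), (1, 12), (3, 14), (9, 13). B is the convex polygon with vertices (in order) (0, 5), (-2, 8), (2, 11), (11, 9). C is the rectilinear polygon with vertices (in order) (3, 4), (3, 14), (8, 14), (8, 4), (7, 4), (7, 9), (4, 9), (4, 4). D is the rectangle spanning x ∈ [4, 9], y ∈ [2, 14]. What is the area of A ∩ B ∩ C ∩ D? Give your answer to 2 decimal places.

5.72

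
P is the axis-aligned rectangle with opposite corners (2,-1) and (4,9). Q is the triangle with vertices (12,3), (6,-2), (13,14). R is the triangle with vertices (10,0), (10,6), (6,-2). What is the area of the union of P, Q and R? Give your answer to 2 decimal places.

By inclusion–exclusion:
Individual areas: |P| = 20, |Q| = 30.5, |R| = 12.
|P∩Q| = 0.
|P∩R| = 0.
|Q∩R| = 9.3333.
|P∩Q∩R| = 0.
|P ∪ Q ∪ R| = 62.5 − 9.3333 + 0 = 53.17.

53.17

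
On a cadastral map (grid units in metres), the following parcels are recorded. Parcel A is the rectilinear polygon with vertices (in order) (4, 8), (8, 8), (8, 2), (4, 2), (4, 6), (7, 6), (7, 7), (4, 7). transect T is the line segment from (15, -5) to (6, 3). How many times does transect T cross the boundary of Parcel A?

The segment meets the boundary at (7.125,2).

1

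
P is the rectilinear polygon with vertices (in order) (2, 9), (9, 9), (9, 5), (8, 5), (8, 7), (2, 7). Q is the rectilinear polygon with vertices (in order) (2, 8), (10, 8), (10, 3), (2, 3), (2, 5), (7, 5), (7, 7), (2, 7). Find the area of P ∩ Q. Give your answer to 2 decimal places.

9.00

The intersection is the polygon with vertices (9,5), (8,5), (8,7), (7,7), (2,7), (2,8), (9,8).
By the shoelace formula its area is 9.00.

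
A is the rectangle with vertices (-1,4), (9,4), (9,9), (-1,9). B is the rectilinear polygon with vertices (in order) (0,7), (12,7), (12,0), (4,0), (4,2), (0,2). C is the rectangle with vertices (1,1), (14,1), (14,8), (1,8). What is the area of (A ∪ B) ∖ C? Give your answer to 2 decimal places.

28.00

|A ∪ B| = 99.
|(A ∪ B) ∩ C| = 71.
|(A ∪ B) ∖ C| = 99 − 71 = 28.00.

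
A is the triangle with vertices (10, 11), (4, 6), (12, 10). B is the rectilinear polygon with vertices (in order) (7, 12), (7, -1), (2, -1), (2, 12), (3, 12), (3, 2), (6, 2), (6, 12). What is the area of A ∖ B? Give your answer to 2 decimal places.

7.17

|A| = 8, |A∩B| = 0.8333.
|A ∖ B| = |A| − |A∩B| = 8 − 0.8333 = 7.17.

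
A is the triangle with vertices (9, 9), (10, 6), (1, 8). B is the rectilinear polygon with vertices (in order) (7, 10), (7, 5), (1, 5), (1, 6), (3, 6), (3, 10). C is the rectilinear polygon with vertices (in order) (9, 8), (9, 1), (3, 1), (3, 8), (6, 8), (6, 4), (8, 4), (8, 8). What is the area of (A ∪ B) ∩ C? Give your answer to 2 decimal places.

|A ∪ B| = 28.9444.
|(A ∪ B) ∩ C| = 10.67.

10.67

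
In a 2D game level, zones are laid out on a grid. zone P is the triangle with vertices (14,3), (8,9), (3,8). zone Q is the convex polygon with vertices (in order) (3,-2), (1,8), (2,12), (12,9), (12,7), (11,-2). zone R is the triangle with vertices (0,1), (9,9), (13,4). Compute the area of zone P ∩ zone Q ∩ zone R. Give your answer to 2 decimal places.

The intersection is the polygon with vertices (11.8,5.2), (11.673,4.058), (6.226,6.534), (8.471,8.529).
By the shoelace formula its area is 10.33.

10.33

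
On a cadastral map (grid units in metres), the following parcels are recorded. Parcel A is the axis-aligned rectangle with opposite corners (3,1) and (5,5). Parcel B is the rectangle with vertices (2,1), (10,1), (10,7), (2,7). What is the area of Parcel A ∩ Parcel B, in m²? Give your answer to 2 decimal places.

|Parcel A∩Parcel B|: x∈[3,5], y∈[1,5] → 2·4 = 8.

8.00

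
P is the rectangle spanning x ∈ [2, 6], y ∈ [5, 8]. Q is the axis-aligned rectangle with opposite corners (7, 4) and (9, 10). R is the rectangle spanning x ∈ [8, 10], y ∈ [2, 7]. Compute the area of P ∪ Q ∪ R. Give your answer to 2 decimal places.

31.00

By inclusion–exclusion:
Individual areas: |P| = 12, |Q| = 12, |R| = 10.
|P∩Q| = 0 (no overlap).
|P∩R| = 0 (no overlap).
|Q∩R|: x∈[8,9], y∈[4,7] → 1·3 = 3.
|P∩Q∩R| = 0.
|P ∪ Q ∪ R| = 34 − 3 + 0 = 31.00.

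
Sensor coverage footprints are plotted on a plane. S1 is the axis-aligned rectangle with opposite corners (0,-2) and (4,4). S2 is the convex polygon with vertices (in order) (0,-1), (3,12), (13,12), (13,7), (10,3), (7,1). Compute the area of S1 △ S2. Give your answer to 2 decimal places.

|S1| = 24, |S2| = 115.5, |S1∩S2| = 14.8297.
|S1 △ S2| = |S1| + |S2| − 2·|S1∩S2| = 24 + 115.5 − 29.6593 = 109.84.

109.84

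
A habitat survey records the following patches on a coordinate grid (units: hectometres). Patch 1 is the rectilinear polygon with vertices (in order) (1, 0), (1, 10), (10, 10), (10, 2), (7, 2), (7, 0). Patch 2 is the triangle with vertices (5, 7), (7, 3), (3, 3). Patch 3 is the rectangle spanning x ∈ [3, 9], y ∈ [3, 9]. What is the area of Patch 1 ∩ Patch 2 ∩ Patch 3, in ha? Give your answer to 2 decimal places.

8.00

The intersection is the polygon with vertices (3,3), (5,7), (7,3).
By the shoelace formula its area is 8.00.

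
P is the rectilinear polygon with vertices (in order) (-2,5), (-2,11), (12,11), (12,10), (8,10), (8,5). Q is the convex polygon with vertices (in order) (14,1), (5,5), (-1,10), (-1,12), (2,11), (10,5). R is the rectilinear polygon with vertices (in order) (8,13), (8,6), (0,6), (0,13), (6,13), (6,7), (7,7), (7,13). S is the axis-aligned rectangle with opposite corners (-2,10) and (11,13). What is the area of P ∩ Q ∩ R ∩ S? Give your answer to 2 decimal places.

2.67

The intersection is the polygon with vertices (0,11), (2,11), (3.333,10), (0,10).
By the shoelace formula its area is 2.67.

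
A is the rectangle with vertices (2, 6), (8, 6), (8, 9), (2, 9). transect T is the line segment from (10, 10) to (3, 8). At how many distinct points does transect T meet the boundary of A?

The segment meets the boundary at (6.5,9).

1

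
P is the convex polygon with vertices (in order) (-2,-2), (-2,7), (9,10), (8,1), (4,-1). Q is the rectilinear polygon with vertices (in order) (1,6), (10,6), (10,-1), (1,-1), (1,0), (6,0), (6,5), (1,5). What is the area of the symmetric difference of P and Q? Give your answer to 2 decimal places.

|P| = 97, |Q| = 38, |P∩Q| = 21.3889.
|P △ Q| = |P| + |Q| − 2·|P∩Q| = 97 + 38 − 42.7778 = 92.22.

92.22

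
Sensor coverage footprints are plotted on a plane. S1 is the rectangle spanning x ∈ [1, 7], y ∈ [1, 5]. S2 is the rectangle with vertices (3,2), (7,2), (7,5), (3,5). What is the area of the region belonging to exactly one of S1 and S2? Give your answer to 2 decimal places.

|S1∩S2|: x∈[3,7], y∈[2,5] → 4·3 = 12.
|S1 △ S2| = |S1| + |S2| − 2·|S1∩S2| = 24 + 12 − 24 = 12.00.

12.00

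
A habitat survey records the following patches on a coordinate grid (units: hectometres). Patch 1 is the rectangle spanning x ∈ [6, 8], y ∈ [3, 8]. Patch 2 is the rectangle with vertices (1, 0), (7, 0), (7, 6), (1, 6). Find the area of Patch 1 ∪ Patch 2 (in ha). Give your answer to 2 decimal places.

By inclusion–exclusion:
Individual areas: |Patch 1| = 10, |Patch 2| = 36.
|Patch 1∩Patch 2|: x∈[6,7], y∈[3,6] → 1·3 = 3.
|Patch 1 ∪ Patch 2| = 46 − 3 = 43.00.

43.00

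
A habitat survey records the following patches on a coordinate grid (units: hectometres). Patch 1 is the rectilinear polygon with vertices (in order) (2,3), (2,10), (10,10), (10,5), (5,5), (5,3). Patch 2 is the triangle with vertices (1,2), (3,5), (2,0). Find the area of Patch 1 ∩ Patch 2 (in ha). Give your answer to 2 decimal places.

The intersection is the polygon with vertices (2,3.5), (3,5), (2.6,3), (2,3).
By the shoelace formula its area is 0.85.

0.85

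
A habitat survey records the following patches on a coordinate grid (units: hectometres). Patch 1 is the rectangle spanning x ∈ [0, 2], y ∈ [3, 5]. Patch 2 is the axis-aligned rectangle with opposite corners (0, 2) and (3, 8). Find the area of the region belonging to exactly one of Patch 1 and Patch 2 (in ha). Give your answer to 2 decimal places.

|Patch 1∩Patch 2|: x∈[0,2], y∈[3,5] → 2·2 = 4.
|Patch 1 △ Patch 2| = |Patch 1| + |Patch 2| − 2·|Patch 1∩Patch 2| = 4 + 18 − 8 = 14.00.

14.00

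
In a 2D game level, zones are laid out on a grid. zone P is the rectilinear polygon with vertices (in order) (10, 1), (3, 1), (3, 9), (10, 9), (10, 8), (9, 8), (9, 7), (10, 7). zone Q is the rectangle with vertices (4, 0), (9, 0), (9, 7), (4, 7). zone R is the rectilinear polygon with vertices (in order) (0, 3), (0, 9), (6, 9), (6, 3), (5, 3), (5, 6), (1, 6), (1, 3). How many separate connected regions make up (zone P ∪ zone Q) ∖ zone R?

(zone P ∪ zone Q) ∖ zone R is a single connected region.

1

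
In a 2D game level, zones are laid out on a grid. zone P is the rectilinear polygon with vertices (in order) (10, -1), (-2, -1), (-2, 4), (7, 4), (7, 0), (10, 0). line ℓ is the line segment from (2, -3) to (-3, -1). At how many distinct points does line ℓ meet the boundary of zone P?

The segment lies entirely outside zone P and never meets its boundary.

0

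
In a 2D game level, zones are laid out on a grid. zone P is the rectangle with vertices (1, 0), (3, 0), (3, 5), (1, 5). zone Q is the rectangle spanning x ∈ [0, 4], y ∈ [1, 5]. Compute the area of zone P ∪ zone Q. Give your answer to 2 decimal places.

18.00

By inclusion–exclusion:
Individual areas: |zone P| = 10, |zone Q| = 16.
|zone P∩zone Q|: x∈[1,3], y∈[1,5] → 2·4 = 8.
|zone P ∪ zone Q| = 26 − 8 = 18.00.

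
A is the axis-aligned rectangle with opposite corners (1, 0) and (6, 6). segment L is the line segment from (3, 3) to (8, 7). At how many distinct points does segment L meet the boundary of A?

The segment meets the boundary at (6,5.4).

1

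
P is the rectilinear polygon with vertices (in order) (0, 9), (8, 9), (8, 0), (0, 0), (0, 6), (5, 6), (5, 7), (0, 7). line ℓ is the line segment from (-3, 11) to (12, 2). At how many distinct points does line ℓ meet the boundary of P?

4

The segment meets the boundary at (8,4.4), (5,6.2), (3.667,7), (0.333,9).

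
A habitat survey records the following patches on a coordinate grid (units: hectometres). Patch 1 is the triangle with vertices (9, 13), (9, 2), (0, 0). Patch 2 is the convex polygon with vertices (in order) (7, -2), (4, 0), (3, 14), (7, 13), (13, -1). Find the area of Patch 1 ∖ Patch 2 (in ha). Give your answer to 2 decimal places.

|Patch 1| = 49.5, |Patch 1∩Patch 2| = 37.8928.
|Patch 1 ∖ Patch 2| = |Patch 1| − |Patch 1∩Patch 2| = 49.5 − 37.8928 = 11.61.

11.61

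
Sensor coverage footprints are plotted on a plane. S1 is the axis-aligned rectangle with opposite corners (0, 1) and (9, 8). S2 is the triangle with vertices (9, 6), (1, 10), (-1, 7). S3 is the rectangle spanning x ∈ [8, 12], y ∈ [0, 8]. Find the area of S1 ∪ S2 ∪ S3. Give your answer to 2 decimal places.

94.05

By inclusion–exclusion:
Individual areas: |S1| = 63, |S2| = 16, |S3| = 32.
|S1∩S2| = 9.95.
|S1∩S3|: x∈[8,9], y∈[1,8] → 1·7 = 7.
|S2∩S3| = 0.2.
|S1∩S2∩S3| = 0.2.
|S1 ∪ S2 ∪ S3| = 111 − 17.15 + 0.2 = 94.05.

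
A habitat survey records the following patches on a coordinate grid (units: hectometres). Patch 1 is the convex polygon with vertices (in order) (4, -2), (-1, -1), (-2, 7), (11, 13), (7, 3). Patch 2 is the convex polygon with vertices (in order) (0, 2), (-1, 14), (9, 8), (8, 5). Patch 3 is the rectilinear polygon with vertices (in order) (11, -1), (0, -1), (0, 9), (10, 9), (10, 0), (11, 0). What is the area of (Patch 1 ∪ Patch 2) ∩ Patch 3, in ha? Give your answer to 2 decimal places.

The region (Patch 1 ∪ Patch 2) ∩ Patch 3 is the polygon with vertices (9,8), (8,5), (7.765,4.912), (7,3), (4.6,-1), (0,-1), (0,9), (9.4,9).
By the shoelace formula its area is 72.71.

72.71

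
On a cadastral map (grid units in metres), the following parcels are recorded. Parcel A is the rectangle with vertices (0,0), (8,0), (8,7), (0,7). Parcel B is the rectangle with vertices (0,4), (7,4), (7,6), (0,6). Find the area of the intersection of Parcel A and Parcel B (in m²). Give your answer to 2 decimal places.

|Parcel A∩Parcel B|: x∈[0,7], y∈[4,6] → 7·2 = 14.

14.00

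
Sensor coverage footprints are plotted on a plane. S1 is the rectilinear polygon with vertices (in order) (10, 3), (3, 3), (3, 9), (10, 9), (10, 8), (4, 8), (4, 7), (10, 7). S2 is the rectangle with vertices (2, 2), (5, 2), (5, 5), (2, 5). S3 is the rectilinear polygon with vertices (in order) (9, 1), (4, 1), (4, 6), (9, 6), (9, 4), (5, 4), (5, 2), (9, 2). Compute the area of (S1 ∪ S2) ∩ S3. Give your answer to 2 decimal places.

The region (S1 ∪ S2) ∩ S3 is the polygon with vertices (5,2), (4,2), (4,6), (9,6), (9,4), (5,4), (5,3).
By the shoelace formula its area is 12.00.

12.00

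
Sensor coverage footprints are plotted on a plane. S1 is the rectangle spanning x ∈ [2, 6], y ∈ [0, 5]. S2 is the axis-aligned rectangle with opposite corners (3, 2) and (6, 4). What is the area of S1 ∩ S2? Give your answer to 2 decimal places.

|S1∩S2|: x∈[3,6], y∈[2,4] → 3·2 = 6.

6.00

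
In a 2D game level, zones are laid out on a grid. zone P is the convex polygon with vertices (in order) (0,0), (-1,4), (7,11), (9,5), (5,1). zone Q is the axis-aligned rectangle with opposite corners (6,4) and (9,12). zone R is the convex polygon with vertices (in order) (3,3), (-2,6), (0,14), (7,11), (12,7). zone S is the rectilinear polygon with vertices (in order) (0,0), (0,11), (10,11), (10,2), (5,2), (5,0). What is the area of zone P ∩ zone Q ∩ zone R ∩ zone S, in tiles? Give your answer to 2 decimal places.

The intersection is the polygon with vertices (6,4.333), (6,10.125), (7,11), (8.806,5.581).
By the shoelace formula its area is 11.63.

11.63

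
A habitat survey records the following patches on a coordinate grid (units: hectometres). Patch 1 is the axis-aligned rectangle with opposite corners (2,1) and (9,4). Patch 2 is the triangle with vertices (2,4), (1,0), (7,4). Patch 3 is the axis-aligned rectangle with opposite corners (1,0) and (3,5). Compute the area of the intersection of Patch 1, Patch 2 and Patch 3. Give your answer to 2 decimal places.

2.92

The intersection is the polygon with vertices (2.5,1), (2,1), (2,4), (3,4), (3,1.333).
By the shoelace formula its area is 2.92.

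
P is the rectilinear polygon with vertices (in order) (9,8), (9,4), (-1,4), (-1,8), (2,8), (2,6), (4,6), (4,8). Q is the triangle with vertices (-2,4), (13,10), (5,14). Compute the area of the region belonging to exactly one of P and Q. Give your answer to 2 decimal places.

|P| = 36, |Q| = 54, |P∩Q| = 10.0857.
|P △ Q| = |P| + |Q| − 2·|P∩Q| = 36 + 54 − 20.1714 = 69.83.

69.83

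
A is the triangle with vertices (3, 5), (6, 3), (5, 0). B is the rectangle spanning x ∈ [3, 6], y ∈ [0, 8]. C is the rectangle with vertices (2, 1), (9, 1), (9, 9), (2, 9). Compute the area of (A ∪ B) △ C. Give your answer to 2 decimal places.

38.00

|A ∪ B| = 24.
|(A ∪ B) ∩ C| = 21.
|(A ∪ B) △ C| = 24 + 56 − 42 = 38.00.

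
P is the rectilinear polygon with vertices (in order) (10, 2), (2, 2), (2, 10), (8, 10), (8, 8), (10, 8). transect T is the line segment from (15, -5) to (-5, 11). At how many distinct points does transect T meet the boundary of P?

2

The segment meets the boundary at (2,5.4), (6.25,2).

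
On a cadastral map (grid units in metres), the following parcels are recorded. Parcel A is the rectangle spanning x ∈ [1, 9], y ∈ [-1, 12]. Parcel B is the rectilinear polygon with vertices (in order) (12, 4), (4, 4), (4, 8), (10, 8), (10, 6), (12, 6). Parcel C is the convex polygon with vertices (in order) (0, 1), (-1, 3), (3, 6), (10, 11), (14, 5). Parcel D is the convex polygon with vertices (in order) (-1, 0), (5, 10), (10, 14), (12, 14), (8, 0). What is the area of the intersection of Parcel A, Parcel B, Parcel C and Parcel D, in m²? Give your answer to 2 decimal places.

18.84

The intersection is the polygon with vertices (4,6.714), (5.8,8), (9,8), (9,4), (4,4).
By the shoelace formula its area is 18.84.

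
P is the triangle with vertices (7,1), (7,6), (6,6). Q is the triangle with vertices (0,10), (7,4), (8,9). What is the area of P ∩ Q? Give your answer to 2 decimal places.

1.41

The intersection is the polygon with vertices (6,6), (7,6), (7,4), (6.276,4.621).
By the shoelace formula its area is 1.41.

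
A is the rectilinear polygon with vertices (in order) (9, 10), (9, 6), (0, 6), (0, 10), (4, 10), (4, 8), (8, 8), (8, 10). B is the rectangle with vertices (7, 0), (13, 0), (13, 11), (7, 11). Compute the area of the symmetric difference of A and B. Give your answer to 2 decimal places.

82.00

|A| = 28, |B| = 66, |A∩B| = 6.
|A △ B| = |A| + |B| − 2·|A∩B| = 28 + 66 − 12 = 82.00.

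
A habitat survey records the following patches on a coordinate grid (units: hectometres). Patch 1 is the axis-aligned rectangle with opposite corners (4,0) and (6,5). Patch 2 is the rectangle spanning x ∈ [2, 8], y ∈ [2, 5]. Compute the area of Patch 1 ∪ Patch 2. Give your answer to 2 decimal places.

22.00

By inclusion–exclusion:
Individual areas: |Patch 1| = 10, |Patch 2| = 18.
|Patch 1∩Patch 2|: x∈[4,6], y∈[2,5] → 2·3 = 6.
|Patch 1 ∪ Patch 2| = 28 − 6 = 22.00.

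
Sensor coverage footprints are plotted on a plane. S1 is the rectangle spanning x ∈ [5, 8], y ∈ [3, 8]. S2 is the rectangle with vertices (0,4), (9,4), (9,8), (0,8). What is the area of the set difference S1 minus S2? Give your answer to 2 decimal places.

3.00

|S1∩S2|: x∈[5,8], y∈[4,8] → 3·4 = 12.
|S1| = 15.
|S1 ∖ S2| = |S1| − |S1∩S2| = 15 − 12 = 3.00.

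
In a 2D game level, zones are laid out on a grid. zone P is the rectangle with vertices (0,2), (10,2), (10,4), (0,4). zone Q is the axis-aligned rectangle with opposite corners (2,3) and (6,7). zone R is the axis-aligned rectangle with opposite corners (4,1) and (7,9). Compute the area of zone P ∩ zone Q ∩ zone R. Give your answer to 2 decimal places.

2.00

The intersection is the polygon with vertices (6,3), (4,3), (4,4), (6,4).
By the shoelace formula its area is 2.00.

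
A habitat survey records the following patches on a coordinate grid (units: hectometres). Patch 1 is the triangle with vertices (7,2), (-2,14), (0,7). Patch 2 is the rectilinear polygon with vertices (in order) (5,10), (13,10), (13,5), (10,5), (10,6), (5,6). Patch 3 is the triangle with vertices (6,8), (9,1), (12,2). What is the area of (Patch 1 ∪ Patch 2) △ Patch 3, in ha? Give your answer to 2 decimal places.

64.21

|Patch 1 ∪ Patch 2| = 54.5.
|(Patch 1 ∪ Patch 2) ∩ Patch 3| = 1.1429.
|(Patch 1 ∪ Patch 2) △ Patch 3| = 54.5 + 12 − 2.2857 = 64.21.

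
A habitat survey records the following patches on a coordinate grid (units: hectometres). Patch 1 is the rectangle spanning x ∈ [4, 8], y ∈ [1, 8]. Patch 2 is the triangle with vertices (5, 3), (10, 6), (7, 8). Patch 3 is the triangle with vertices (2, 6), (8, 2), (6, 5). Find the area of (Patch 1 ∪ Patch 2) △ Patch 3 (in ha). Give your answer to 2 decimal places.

27.20

|Patch 1 ∪ Patch 2| = 30.5333.
|(Patch 1 ∪ Patch 2) ∩ Patch 3| = 4.1667.
|(Patch 1 ∪ Patch 2) △ Patch 3| = 30.5333 + 5 − 8.3333 = 27.20.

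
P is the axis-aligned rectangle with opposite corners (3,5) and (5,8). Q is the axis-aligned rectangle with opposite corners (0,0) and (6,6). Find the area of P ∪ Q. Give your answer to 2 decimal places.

40.00

By inclusion–exclusion:
Individual areas: |P| = 6, |Q| = 36.
|P∩Q|: x∈[3,5], y∈[5,6] → 2·1 = 2.
|P ∪ Q| = 42 − 2 = 40.00.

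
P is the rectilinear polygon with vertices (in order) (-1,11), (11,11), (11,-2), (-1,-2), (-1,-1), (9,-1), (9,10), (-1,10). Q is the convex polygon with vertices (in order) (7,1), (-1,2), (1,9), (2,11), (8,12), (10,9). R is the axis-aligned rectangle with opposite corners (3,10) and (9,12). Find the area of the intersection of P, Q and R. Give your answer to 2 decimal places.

5.92

The intersection is the polygon with vertices (9,10.5), (9,10), (3,10), (3,11), (8.667,11).
By the shoelace formula its area is 5.92.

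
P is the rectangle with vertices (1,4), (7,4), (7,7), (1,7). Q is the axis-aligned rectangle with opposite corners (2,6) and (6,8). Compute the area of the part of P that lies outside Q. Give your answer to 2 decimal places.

|P∩Q|: x∈[2,6], y∈[6,7] → 4·1 = 4.
|P| = 18.
|P ∖ Q| = |P| − |P∩Q| = 18 − 4 = 14.00.

14.00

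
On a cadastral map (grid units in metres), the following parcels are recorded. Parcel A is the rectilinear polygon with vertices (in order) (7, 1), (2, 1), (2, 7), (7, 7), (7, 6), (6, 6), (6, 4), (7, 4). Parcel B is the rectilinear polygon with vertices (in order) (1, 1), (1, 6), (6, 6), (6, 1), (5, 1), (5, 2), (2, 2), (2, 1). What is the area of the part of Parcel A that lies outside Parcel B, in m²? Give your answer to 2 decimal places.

|Parcel A| = 28, |Parcel A∩Parcel B| = 17.
|Parcel A ∖ Parcel B| = |Parcel A| − |Parcel A∩Parcel B| = 28 − 17 = 11.00.

11.00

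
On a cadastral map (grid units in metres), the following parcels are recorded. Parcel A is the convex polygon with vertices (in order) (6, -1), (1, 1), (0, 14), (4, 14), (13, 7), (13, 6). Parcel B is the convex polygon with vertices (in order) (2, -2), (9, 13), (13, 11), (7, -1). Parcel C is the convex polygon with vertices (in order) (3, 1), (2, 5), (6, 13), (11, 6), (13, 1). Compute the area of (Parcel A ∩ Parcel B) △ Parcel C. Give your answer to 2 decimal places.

53.69

|Parcel A ∩ Parcel B| = 46.3027.
|(Parcel A ∩ Parcel B) ∩ Parcel C| = 35.0575.
|(Parcel A ∩ Parcel B) △ Parcel C| = 46.3027 + 77.5 − 70.1151 = 53.69.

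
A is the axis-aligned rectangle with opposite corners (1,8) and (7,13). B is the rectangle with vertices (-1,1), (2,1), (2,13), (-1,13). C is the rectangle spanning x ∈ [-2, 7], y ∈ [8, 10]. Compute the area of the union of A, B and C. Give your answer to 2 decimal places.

By inclusion–exclusion:
Individual areas: |A| = 30, |B| = 36, |C| = 18.
|A∩B|: x∈[1,2], y∈[8,13] → 1·5 = 5.
|A∩C|: x∈[1,7], y∈[8,10] → 6·2 = 12.
|B∩C|: x∈[-1,2], y∈[8,10] → 3·2 = 6.
|A∩B∩C| = 2.
|A ∪ B ∪ C| = 84 − 23 + 2 = 63.00.

63.00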